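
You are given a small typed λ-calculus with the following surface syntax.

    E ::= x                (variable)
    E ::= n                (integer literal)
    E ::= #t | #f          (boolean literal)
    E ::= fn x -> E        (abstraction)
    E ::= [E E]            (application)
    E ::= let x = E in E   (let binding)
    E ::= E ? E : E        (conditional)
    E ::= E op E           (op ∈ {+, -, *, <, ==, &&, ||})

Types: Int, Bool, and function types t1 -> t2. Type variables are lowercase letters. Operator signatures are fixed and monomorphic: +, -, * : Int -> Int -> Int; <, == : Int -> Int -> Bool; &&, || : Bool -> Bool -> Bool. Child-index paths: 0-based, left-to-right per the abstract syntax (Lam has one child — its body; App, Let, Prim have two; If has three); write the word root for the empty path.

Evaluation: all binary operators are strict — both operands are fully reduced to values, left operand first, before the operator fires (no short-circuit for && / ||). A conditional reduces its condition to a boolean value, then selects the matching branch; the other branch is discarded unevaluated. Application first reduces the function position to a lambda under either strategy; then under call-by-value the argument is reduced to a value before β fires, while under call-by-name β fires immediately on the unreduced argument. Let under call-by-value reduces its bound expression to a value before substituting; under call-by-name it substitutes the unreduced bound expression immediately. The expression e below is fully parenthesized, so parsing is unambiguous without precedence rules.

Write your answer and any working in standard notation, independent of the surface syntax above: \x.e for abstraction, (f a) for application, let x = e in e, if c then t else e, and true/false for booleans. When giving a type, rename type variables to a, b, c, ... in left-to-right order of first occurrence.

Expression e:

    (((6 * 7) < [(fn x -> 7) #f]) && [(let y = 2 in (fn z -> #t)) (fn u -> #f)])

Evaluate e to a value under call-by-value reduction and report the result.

Answer: false

Working:
step 0: (((6 * 7) < ((\x.7) false)) && ((let y = 2 in (\z.true)) (\u.false)))
step 1: [delta@0.0] ((42 < ((\x.7) false)) && ((let y = 2 in (\z.true)) (\u.false)))
step 2: [beta@0.1] ((42 < 7) && ((let y = 2 in (\z.true)) (\u.false)))
step 3: [delta@0] (false && ((let y = 2 in (\z.true)) (\u.false)))
step 4: [let@1.0] (false && ((\z.true) (\u.false)))
step 5: [beta@1] (false && true)
step 6: [delta@root] false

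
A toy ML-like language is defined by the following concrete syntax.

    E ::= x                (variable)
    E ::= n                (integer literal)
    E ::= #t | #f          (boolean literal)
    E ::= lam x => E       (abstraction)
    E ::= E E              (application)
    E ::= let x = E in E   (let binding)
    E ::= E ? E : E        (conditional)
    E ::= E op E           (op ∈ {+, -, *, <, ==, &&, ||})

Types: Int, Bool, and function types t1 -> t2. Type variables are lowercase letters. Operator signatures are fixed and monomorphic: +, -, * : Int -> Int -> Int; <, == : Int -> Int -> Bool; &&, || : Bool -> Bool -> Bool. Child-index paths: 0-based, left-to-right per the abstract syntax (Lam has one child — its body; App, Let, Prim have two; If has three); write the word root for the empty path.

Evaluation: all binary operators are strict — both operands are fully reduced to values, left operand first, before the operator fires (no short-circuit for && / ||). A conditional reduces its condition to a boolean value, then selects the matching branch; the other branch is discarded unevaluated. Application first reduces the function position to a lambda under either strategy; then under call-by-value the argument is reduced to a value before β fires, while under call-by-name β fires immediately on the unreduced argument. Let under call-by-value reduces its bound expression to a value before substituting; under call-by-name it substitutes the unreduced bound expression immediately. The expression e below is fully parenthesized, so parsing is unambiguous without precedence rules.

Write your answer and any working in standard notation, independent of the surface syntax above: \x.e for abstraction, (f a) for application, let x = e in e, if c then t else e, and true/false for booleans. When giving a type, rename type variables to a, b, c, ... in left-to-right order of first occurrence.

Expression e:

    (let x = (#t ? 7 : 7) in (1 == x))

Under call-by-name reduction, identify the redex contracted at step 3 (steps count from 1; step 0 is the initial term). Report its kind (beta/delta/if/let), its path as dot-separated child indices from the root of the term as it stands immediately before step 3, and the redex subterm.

Answer: delta at root : (1 == 7)

Derivation:
step 0: (let x = (if true then 7 else 7) in (1 == x))
step 1: [let@root] (1 == (if true then 7 else 7))
step 2: [if@1] (1 == 7)
step 3: [delta@root] false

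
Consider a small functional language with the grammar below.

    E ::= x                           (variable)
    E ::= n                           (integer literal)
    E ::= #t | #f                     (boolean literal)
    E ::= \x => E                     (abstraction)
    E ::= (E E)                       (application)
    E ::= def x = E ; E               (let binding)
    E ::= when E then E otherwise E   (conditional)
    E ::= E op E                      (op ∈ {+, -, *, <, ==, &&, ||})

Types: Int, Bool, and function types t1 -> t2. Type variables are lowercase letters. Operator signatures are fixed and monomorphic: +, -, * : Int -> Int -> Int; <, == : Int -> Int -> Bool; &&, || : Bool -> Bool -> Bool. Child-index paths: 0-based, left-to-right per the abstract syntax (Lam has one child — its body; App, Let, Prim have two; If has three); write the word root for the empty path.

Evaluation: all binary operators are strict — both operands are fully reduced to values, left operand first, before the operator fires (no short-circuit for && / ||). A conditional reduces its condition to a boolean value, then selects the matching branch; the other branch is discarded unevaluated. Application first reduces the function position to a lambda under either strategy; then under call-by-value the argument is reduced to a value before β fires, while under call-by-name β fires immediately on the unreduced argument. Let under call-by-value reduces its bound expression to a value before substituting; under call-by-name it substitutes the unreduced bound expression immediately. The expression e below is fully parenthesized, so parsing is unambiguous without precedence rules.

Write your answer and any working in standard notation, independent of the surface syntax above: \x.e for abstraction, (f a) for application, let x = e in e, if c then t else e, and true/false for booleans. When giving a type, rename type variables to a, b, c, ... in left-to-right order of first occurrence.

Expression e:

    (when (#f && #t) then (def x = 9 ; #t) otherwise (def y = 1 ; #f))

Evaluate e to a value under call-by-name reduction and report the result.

Working:
step 0: (if (false && true) then (let x = 9 in true) else (let y = 1 in false))
step 1: [delta@0] (if false then (let x = 9 in true) else (let y = 1 in false))
step 2: [if@root] (let y = 1 in false)
step 3: [let@root] false

Answer: false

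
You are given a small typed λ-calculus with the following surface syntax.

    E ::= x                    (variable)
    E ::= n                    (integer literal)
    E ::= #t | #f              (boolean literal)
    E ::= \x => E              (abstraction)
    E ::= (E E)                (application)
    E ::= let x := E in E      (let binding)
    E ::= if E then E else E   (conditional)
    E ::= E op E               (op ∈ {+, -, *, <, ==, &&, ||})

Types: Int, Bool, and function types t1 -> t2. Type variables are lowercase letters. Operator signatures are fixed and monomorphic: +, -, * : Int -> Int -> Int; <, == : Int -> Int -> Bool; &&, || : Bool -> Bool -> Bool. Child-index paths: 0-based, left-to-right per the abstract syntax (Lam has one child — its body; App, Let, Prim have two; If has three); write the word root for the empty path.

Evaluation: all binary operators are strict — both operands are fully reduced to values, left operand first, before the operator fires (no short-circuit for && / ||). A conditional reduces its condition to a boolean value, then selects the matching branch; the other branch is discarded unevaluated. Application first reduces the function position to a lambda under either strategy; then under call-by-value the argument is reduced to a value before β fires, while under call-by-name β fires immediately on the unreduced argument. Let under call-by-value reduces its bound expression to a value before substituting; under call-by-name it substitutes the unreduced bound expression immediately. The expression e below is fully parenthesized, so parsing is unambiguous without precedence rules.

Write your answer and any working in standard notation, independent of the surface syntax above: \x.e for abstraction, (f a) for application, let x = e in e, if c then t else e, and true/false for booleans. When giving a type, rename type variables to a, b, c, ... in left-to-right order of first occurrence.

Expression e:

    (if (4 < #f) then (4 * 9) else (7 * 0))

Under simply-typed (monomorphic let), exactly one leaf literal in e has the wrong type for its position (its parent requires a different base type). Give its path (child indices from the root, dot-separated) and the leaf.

Answer: 0.1 : false

Trace:
  unify Int ~ Int
  unify Bool ~ Int
  FAIL: mismatch Bool ~ Int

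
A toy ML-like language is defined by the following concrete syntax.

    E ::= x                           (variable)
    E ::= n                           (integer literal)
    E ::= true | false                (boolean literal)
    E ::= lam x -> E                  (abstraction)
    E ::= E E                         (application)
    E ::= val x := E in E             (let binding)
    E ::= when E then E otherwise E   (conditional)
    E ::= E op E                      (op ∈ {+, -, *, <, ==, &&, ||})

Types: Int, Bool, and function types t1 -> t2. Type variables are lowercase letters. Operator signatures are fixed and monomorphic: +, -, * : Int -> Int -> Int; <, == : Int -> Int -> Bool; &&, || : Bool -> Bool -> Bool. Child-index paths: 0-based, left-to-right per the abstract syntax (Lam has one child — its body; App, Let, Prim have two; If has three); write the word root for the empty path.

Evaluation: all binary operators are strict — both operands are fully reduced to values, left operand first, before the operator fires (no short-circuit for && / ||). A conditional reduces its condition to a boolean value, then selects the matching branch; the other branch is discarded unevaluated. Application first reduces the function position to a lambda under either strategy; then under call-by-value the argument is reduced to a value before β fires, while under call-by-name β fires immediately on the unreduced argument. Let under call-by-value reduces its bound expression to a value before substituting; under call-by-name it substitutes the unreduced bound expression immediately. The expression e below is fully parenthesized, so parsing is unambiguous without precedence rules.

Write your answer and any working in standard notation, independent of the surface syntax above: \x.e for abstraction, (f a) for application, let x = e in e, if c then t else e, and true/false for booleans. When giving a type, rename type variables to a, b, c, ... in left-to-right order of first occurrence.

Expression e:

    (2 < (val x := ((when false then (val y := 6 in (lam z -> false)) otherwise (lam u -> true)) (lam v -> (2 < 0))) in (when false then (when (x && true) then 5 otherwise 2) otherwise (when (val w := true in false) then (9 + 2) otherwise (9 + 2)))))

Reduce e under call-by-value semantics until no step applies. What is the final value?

Answer: true

Derivation:
step 0: (2 < (let x = ((if false then (let y = 6 in (\z.false)) else (\u.true)) (\v.(2 < 0))) in (if false then (if (x && true) then 5 else 2) else (if (let w = true in false) then (9 + 2) else (9 + 2)))))
step 1: [if@1.0.0] (2 < (let x = ((\u.true) (\v.(2 < 0))) in (if false then (if (x && true) then 5 else 2) else (if (let w = true in false) then (9 + 2) else (9 + 2)))))
step 2: [beta@1.0] (2 < (let x = true in (if false then (if (x && true) then 5 else 2) else (if (let w = true in false) then (9 + 2) else (9 + 2)))))
step 3: [let@1] (2 < (if false then (if (true && true) then 5 else 2) else (if (let w = true in false) then (9 + 2) else (9 + 2))))
step 4: [if@1] (2 < (if (let w = true in false) then (9 + 2) else (9 + 2)))
step 5: [let@1.0] (2 < (if false then (9 + 2) else (9 + 2)))
step 6: [if@1] (2 < (9 + 2))
step 7: [delta@1] (2 < 11)
step 8: [delta@root] true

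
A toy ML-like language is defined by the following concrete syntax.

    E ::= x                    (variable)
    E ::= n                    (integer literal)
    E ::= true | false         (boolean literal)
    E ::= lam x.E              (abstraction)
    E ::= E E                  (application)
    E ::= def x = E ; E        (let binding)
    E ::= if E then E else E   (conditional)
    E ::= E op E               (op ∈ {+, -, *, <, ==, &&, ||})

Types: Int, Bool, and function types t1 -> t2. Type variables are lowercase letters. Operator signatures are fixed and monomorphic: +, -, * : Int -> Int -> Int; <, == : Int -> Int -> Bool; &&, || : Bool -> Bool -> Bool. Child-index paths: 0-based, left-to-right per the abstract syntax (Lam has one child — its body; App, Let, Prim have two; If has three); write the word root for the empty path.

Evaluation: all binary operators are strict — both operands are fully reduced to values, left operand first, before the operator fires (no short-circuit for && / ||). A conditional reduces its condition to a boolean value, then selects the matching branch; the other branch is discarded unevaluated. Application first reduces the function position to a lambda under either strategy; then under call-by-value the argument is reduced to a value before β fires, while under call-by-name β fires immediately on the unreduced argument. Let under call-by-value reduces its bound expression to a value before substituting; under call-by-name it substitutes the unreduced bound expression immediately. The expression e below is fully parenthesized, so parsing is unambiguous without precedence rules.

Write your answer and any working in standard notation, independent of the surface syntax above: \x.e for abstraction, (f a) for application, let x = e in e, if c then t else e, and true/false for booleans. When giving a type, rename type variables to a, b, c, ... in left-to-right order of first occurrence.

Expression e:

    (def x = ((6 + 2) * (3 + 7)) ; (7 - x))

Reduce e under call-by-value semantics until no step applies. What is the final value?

Trace:
step 0: (let x = ((6 + 2) * (3 + 7)) in (7 - x))
step 1: [delta@0.0] (let x = (8 * (3 + 7)) in (7 - x))
step 2: [delta@0.1] (let x = (8 * 10) in (7 - x))
step 3: [delta@0] (let x = 80 in (7 - x))
step 4: [let@root] (7 - 80)
step 5: [delta@root] -73

Answer: -73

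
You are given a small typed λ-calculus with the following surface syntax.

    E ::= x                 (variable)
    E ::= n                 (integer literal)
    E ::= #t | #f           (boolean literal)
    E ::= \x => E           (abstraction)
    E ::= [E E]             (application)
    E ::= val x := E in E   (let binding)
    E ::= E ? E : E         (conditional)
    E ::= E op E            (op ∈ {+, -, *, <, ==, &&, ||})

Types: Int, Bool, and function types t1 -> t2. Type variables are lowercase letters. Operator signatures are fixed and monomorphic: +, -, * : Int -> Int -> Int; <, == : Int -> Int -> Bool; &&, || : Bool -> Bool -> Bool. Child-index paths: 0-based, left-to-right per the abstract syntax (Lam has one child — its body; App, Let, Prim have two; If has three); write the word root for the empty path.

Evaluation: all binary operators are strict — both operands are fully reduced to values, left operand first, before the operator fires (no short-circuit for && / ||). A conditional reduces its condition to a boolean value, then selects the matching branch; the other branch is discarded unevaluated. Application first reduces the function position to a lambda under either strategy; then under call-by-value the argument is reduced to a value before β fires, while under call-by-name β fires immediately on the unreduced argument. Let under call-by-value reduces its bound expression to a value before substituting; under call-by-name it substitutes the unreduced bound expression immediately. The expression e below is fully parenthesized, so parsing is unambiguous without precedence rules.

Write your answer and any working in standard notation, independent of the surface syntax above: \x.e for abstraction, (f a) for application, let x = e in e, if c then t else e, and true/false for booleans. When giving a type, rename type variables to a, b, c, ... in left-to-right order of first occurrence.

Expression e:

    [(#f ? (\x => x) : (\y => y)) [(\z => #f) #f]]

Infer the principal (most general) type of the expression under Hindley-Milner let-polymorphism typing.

Working:
  unify Bool ~ Bool
x : a
\x._ : a -> a
y : b
\y._ : b -> b
  unify a -> a ~ b -> b
  unify a ~ b
  unify b ~ b
\z._ : c -> Bool
  unify c -> Bool ~ Bool -> d
  unify c ~ Bool
  unify Bool ~ d
_ _ : Bool
  unify b -> b ~ Bool -> e
  unify b ~ Bool
  unify Bool ~ e
_ _ : Bool

Answer: Bool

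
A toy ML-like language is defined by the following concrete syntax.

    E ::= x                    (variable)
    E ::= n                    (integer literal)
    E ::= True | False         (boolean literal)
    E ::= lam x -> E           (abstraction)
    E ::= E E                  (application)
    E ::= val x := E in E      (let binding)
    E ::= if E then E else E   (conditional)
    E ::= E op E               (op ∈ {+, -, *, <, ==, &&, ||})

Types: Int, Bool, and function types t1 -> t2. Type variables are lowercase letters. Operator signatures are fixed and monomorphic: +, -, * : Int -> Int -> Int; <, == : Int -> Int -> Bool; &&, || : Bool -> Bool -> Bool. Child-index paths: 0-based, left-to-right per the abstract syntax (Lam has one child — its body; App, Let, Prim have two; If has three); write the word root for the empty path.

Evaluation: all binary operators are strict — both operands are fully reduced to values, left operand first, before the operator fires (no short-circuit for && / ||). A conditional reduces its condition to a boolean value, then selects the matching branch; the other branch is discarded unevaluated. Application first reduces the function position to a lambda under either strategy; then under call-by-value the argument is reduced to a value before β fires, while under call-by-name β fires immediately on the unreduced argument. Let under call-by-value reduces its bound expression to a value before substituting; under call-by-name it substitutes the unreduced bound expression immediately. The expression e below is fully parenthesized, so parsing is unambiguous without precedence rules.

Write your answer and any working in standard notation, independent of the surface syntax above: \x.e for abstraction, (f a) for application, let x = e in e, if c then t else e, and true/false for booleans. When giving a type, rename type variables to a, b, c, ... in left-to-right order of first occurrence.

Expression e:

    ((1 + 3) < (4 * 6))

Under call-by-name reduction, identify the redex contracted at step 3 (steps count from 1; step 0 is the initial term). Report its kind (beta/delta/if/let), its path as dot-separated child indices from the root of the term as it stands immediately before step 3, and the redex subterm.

Trace:
step 0: ((1 + 3) < (4 * 6))
step 1: [delta@0] (4 < (4 * 6))
step 2: [delta@1] (4 < 24)
step 3: [delta@root] true

Answer: delta at root : (4 < 24)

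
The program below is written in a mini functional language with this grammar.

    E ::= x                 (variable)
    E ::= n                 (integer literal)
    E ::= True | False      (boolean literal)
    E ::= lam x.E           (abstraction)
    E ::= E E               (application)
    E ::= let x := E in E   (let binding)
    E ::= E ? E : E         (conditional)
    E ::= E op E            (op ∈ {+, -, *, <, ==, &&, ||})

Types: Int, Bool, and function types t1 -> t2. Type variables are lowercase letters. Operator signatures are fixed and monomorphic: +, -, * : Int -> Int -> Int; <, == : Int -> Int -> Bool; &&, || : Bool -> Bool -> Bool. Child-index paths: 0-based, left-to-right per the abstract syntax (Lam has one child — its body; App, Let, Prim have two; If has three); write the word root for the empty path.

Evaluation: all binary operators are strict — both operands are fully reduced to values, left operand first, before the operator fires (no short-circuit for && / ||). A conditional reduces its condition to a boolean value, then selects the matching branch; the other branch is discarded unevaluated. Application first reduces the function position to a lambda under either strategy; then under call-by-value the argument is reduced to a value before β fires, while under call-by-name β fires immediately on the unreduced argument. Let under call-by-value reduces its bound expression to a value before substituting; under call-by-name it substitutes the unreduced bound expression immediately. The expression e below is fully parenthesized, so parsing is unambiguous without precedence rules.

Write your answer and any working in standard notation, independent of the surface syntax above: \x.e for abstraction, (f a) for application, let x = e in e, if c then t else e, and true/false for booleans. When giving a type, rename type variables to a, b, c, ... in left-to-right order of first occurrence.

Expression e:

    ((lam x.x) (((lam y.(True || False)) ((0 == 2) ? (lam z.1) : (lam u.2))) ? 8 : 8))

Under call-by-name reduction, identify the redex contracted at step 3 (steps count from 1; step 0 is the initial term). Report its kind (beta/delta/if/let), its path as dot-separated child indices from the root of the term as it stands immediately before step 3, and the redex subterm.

Answer: delta at 0 : (true || false)

Derivation:
step 0: ((\x.x) (if ((\y.(true || false)) (if (0 == 2) then (\z.1) else (\u.2))) then 8 else 8))
step 1: [beta@root] (if ((\y.(true || false)) (if (0 == 2) then (\z.1) else (\u.2))) then 8 else 8)
step 2: [beta@0] (if (true || false) then 8 else 8)
step 3: [delta@0] (if true then 8 else 8)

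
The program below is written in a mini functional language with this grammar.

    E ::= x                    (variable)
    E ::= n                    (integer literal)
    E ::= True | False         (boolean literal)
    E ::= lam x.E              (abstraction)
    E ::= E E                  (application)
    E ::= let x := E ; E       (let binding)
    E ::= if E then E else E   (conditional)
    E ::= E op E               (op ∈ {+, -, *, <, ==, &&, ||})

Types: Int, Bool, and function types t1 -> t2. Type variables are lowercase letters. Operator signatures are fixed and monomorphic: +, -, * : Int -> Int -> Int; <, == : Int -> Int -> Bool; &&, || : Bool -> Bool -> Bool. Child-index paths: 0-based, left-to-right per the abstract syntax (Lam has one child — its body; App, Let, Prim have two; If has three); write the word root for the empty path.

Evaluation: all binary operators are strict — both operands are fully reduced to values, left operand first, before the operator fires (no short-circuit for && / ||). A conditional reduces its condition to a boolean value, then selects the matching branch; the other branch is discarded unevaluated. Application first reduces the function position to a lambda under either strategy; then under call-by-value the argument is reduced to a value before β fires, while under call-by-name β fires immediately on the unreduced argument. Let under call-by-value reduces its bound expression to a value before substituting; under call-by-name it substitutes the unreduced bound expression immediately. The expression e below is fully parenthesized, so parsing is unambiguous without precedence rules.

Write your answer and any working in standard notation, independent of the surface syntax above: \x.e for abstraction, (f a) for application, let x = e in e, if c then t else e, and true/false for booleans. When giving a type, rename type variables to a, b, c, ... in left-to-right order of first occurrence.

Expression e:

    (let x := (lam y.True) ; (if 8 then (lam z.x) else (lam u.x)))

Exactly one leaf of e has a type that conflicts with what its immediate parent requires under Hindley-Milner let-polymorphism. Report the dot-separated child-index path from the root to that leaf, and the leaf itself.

Derivation:
\y._ : a -> Bool
let x : forall. a -> Bool
  unify Int ~ Bool
  FAIL: mismatch Int ~ Bool

Answer: 1.0 : 8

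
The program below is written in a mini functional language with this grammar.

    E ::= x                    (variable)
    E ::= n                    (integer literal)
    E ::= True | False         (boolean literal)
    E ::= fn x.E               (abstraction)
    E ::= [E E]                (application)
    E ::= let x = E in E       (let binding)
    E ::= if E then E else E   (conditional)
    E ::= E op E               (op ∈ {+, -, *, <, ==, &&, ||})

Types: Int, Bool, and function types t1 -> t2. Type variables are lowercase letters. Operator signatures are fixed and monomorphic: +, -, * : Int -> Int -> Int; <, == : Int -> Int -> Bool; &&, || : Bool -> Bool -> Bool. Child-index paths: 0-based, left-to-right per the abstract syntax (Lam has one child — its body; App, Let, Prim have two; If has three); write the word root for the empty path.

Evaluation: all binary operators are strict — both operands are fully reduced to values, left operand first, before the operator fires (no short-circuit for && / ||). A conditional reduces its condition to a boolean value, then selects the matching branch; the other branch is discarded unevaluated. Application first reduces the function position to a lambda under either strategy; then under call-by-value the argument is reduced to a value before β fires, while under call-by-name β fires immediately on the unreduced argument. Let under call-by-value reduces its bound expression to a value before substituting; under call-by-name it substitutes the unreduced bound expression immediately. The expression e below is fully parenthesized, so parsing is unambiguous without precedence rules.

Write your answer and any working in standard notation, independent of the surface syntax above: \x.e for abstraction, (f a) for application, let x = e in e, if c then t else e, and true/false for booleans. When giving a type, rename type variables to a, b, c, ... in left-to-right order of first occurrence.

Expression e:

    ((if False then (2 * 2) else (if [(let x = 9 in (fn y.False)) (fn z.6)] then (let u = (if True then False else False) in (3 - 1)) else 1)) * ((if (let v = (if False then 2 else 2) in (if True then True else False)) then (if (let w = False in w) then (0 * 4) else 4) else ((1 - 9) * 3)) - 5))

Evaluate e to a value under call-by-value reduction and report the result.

Answer: -1

Derivation:
step 0: ((if false then (2 * 2) else (if ((let x = 9 in (\y.false)) (\z.6)) then (let u = (if true then false else false) in (3 - 1)) else 1)) * ((if (let v = (if false then 2 else 2) in (if true then true else false)) then (if (let w = false in w) then (0 * 4) else 4) else ((1 - 9) * 3)) - 5))
step 1: [if@0] ((if ((let x = 9 in (\y.false)) (\z.6)) then (let u = (if true then false else false) in (3 - 1)) else 1) * ((if (let v = (if false then 2 else 2) in (if true then true else false)) then (if (let w = false in w) then (0 * 4) else 4) else ((1 - 9) * 3)) - 5))
step 2: [let@0.0.0] ((if ((\y.false) (\z.6)) then (let u = (if true then false else false) in (3 - 1)) else 1) * ((if (let v = (if false then 2 else 2) in (if true then true else false)) then (if (let w = false in w) then (0 * 4) else 4) else ((1 - 9) * 3)) - 5))
step 3: [beta@0.0] ((if false then (let u = (if true then false else false) in (3 - 1)) else 1) * ((if (let v = (if false then 2 else 2) in (if true then true else false)) then (if (let w = false in w) then (0 * 4) else 4) else ((1 - 9) * 3)) - 5))
step 4: [if@0] (1 * ((if (let v = (if false then 2 else 2) in (if true then true else false)) then (if (let w = false in w) then (0 * 4) else 4) else ((1 - 9) * 3)) - 5))
step 5: [if@1.0.0.0] (1 * ((if (let v = 2 in (if true then true else false)) then (if (let w = false in w) then (0 * 4) else 4) else ((1 - 9) * 3)) - 5))
step 6: [let@1.0.0] (1 * ((if (if true then true else false) then (if (let w = false in w) then (0 * 4) else 4) else ((1 - 9) * 3)) - 5))
step 7: [if@1.0.0] (1 * ((if true then (if (let w = false in w) then (0 * 4) else 4) else ((1 - 9) * 3)) - 5))
step 8: [if@1.0] (1 * ((if (let w = false in w) then (0 * 4) else 4) - 5))
step 9: [let@1.0.0] (1 * ((if false then (0 * 4) else 4) - 5))
step 10: [if@1.0] (1 * (4 - 5))
step 11: [delta@1] (1 * -1)
step 12: [delta@root] -1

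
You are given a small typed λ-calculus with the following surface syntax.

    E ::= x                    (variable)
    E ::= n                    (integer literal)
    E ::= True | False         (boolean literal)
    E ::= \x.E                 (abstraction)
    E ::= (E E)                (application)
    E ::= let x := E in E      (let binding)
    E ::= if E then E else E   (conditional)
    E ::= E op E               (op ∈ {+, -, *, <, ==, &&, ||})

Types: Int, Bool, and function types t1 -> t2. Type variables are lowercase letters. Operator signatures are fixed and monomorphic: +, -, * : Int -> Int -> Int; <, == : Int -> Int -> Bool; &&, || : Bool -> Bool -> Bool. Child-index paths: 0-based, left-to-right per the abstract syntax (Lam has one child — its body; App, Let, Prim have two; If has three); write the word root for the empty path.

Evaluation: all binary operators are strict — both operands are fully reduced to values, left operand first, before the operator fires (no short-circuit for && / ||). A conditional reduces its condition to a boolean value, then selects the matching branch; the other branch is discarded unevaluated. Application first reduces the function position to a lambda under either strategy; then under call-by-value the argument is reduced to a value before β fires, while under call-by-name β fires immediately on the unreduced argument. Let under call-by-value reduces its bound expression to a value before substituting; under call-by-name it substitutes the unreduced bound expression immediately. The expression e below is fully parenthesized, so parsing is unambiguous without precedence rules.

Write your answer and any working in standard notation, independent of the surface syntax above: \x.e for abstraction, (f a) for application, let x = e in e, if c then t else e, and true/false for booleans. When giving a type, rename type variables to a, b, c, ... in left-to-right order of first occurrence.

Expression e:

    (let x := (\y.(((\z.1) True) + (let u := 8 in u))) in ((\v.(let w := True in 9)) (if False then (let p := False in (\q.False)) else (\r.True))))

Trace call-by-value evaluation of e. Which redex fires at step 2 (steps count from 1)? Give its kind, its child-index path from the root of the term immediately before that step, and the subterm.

Answer: if at 1 : (if false then (let p = false in (\q.false)) else (\r.true))

Derivation:
step 0: (let x = (\y.(((\z.1) true) + (let u = 8 in u))) in ((\v.(let w = true in 9)) (if false then (let p = false in (\q.false)) else (\r.true))))
step 1: [let@root] ((\v.(let w = true in 9)) (if false then (let p = false in (\q.false)) else (\r.true)))
step 2: [if@1] ((\v.(let w = true in 9)) (\r.true))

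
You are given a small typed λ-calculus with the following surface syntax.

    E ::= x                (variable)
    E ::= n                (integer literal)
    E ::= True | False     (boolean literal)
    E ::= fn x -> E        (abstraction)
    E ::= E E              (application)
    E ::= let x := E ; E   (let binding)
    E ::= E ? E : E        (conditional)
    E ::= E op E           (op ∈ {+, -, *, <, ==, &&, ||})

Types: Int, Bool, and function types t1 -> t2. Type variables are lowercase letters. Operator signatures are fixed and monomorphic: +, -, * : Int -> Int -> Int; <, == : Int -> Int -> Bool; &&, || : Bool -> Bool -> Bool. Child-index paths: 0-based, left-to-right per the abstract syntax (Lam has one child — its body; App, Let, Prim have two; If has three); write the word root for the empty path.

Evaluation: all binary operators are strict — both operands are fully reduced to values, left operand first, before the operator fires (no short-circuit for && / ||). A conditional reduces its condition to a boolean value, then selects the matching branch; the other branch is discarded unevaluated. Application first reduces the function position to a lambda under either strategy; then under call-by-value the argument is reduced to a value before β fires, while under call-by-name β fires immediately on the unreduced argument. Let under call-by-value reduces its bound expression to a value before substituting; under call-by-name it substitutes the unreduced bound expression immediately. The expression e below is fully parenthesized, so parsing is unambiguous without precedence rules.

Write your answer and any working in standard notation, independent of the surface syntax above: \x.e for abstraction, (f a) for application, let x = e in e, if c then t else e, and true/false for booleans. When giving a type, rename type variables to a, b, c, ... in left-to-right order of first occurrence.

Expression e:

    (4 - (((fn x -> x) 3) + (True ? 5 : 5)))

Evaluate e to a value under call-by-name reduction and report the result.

Answer: -4

Trace:
step 0: (4 - (((\x.x) 3) + (if true then 5 else 5)))
step 1: [beta@1.0] (4 - (3 + (if true then 5 else 5)))
step 2: [if@1.1] (4 - (3 + 5))
step 3: [delta@1] (4 - 8)
step 4: [delta@root] -4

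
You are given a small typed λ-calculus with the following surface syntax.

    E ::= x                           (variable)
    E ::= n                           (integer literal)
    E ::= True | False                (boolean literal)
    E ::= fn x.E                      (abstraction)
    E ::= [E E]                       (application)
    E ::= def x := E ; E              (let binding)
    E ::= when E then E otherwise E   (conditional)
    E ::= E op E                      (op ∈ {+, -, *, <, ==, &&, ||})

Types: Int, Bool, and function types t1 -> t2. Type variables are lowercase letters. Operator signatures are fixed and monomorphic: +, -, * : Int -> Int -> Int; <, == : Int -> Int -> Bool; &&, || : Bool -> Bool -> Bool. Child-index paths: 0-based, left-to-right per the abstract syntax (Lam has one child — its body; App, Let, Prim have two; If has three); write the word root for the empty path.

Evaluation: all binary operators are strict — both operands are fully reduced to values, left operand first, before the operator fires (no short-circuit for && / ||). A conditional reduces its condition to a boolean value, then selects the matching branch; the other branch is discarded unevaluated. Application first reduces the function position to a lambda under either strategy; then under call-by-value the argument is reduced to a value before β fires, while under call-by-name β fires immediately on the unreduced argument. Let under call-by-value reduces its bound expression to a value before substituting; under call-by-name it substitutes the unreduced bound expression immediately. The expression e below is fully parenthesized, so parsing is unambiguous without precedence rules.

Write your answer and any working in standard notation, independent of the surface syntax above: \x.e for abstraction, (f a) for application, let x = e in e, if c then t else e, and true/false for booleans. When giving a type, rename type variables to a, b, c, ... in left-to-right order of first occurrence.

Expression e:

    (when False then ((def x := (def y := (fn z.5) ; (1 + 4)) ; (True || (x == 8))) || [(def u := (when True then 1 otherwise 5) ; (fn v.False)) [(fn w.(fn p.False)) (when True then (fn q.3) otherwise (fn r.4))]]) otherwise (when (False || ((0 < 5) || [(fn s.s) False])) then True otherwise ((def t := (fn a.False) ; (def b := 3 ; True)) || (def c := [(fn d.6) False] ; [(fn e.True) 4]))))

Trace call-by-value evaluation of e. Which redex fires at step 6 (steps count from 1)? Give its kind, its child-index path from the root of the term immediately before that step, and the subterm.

Answer: if at root : (if true then true else ((let t = (\a.false) in (let b = 3 in true)) || (let c = ((\d.6) false) in ((\e.true) 4))))

Derivation:
step 0: (if false then ((let x = (let y = (\z.5) in (1 + 4)) in (true || (x == 8))) || ((let u = (if true then 1 else 5) in (\v.false)) ((\w.(\p.false)) (if true then (\q.3) else (\r.4))))) else (if (false || ((0 < 5) || ((\s.s) false))) then true else ((let t = (\a.false) in (let b = 3 in true)) || (let c = ((\d.6) false) in ((\e.true) 4)))))
step 1: [if@root] (if (false || ((0 < 5) || ((\s.s) false))) then true else ((let t = (\a.false) in (let b = 3 in true)) || (let c = ((\d.6) false) in ((\e.true) 4))))
step 2: [delta@0.1.0] (if (false || (true || ((\s.s) false))) then true else ((let t = (\a.false) in (let b = 3 in true)) || (let c = ((\d.6) false) in ((\e.true) 4))))
step 3: [beta@0.1.1] (if (false || (true || false)) then true else ((let t = (\a.false) in (let b = 3 in true)) || (let c = ((\d.6) false) in ((\e.true) 4))))
step 4: [delta@0.1] (if (false || true) then true else ((let t = (\a.false) in (let b = 3 in true)) || (let c = ((\d.6) false) in ((\e.true) 4))))
step 5: [delta@0] (if true then true else ((let t = (\a.false) in (let b = 3 in true)) || (let c = ((\d.6) false) in ((\e.true) 4))))
step 6: [if@root] true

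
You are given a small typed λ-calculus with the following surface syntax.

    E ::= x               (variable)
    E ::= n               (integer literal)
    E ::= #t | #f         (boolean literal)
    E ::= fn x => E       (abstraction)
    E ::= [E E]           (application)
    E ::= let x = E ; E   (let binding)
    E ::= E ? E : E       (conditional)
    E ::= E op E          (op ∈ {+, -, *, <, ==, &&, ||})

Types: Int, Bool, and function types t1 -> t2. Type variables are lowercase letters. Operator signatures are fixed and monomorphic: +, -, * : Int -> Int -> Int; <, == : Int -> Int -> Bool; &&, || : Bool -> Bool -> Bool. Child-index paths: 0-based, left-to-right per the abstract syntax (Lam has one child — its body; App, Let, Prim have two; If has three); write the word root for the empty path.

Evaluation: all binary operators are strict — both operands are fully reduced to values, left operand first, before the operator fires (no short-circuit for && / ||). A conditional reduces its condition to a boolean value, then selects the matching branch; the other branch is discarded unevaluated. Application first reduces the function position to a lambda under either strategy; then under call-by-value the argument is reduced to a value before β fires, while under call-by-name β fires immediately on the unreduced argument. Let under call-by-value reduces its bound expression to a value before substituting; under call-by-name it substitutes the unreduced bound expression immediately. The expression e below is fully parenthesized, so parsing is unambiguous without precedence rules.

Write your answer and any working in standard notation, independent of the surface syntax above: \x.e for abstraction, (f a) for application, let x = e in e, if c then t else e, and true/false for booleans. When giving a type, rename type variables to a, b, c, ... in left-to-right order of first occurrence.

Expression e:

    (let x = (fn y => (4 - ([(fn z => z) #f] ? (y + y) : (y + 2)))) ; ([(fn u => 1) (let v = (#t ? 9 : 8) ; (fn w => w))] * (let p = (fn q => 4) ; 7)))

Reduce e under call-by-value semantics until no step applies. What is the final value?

Answer: 7

Derivation:
step 0: (let x = (\y.(4 - (if ((\z.z) false) then (y + y) else (y + 2)))) in (((\u.1) (let v = (if true then 9 else 8) in (\w.w))) * (let p = (\q.4) in 7)))
step 1: [let@root] (((\u.1) (let v = (if true then 9 else 8) in (\w.w))) * (let p = (\q.4) in 7))
step 2: [if@0.1.0] (((\u.1) (let v = 9 in (\w.w))) * (let p = (\q.4) in 7))
step 3: [let@0.1] (((\u.1) (\w.w)) * (let p = (\q.4) in 7))
step 4: [beta@0] (1 * (let p = (\q.4) in 7))
step 5: [let@1] (1 * 7)
step 6: [delta@root] 7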